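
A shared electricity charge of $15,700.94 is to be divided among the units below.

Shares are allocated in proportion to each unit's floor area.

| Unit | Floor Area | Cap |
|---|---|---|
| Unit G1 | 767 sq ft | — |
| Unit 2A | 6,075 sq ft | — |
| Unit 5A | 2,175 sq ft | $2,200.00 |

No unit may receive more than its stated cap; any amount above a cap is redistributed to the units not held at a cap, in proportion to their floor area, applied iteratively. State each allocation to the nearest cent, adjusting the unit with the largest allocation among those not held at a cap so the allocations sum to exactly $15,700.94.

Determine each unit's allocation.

Unit G1: $1,513.48 | Unit 2A: $11,987.46 | Unit 5A: $2,200.00

Combined floor area = 9,017.
Proportional shares (ignoring caps): Unit G1 1,335.5463; Unit 2A 10,578.1535; Unit 5A 3,787.2402.
Capped: Unit 5A ($2,200.00); balance $13,500.94 reallocated over remaining floor area 6,842.
Remaining shares: Unit G1 1,513.4787 → $1,513.48; Unit 2A 11,987.4613 → $11,987.46.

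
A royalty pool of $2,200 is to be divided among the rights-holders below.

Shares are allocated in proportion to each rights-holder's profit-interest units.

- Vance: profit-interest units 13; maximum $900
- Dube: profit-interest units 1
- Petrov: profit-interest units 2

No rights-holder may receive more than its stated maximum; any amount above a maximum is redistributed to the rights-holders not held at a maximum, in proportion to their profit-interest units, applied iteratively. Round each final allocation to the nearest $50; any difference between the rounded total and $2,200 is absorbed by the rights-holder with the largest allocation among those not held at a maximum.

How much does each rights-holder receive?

Vance: $900; Dube: $450; Petrov: $850

Combined profit-interest units = 16.
Pro-rata shares before constraints: Vance 1,787.50; Dube 137.50; Petrov 275.00.
Capped: Vance ($900); balance $1,300 reallocated over remaining profit-interest units 3.
Redistributed shares: Dube 433.33 → $450; Petrov 866.67 → $850.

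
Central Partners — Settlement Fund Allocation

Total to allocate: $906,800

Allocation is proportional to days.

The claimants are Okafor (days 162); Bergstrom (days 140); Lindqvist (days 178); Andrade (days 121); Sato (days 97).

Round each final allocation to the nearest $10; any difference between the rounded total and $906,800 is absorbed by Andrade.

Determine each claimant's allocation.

Okafor: $210,460; Bergstrom: $181,880; Lindqvist: $231,250; Andrade: $157,190; Sato: $126,020

Sum of days: 698.
Unrounded shares: Okafor 162/698 × $906,800 = 210,460.74; Bergstrom 140/698 × $906,800 = 181,879.66; Lindqvist 178/698 × $906,800 = 231,246.99; Andrade 121/698 × $906,800 = 157,195.99; Sato 97/698 × $906,800 = 126,016.62.
At nearest $10: Okafor $210,460; Bergstrom $181,880; Lindqvist $231,250; Andrade $157,200; Sato $126,020. Sum = $906,810.
Difference $906,800 − $906,810 = −$10 applied to Andrade: Andrade becomes $157,190.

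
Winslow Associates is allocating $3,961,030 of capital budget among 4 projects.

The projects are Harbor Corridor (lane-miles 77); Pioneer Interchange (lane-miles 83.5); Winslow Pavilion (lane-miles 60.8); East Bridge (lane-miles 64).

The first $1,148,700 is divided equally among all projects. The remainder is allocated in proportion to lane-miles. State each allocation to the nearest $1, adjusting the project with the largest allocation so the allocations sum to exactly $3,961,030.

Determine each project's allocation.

Equal tier: $1,148,700 ÷ 4 = $287,175 apiece.
Remainder $2,812,330 by lane-miles (total 285.3): Harbor Corridor 759,023.52 → $759,024; Pioneer Interchange 823,096.93 → $823,097; Winslow Pavilion 599,332.86 → $599,333; East Bridge 630,876.69 → $630,877.
Rounding difference −$1 on remainder applied to Pioneer Interchange.
Totals: Harbor Corridor $287,175 + $759,024 = $1,046,199; Pioneer Interchange $287,175 + $823,096 = $1,110,271; Winslow Pavilion $287,175 + $599,333 = $886,508; East Bridge $287,175 + $630,877 = $918,052.

Harbor Corridor: $1,046,199 · Pioneer Interchange: $1,110,271 · Winslow Pavilion: $886,508 · East Bridge: $918,052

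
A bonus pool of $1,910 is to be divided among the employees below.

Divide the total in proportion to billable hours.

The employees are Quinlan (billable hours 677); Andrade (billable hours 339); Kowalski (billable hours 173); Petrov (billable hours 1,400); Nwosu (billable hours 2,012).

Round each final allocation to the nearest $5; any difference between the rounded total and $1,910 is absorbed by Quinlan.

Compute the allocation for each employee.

Billable hours total: 4,601.
Raw shares: Quinlan 677/4,601 × $1,910 = 281.04; Andrade 339/4,601 × $1,910 = 140.73; Kowalski 173/4,601 × $1,910 = 71.82; Petrov 1,400/4,601 × $1,910 = 581.18; Nwosu 2,012/4,601 × $1,910 = 835.24.
At nearest $5: Quinlan $280; Andrade $140; Kowalski $70; Petrov $580; Nwosu $835. Sum = $1,905.
Difference $1,910 − $1,905 = +$5 applied to Quinlan: Quinlan becomes $285.

Quinlan: $285 | Andrade: $140 | Kowalski: $70 | Petrov: $580 | Nwosu: $835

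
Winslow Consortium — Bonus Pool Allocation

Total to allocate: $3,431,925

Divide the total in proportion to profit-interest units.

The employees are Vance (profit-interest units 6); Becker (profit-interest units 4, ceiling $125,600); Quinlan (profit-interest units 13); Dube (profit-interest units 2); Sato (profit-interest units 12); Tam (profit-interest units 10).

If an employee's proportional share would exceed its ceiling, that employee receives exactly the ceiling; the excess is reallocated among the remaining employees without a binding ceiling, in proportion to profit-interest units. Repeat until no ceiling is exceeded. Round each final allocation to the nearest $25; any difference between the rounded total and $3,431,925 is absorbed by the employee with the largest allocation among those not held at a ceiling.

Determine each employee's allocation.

Sum of profit-interest units: 47.
Proportional shares (ignoring caps): Vance 438,118.09; Becker 292,078.72; Quinlan 949,255.85; Dube 146,039.36; Sato 876,236.17; Tam 730,196.81.
Held at cap: Becker ($125,600); remaining pool $3,306,325 reallocated over remaining profit-interest units 43.
Shares after redistribution: Vance 461,347.67 → $461,350; Quinlan 999,586.63 → $999,575; Dube 153,782.56 → $153,775; Sato 922,695.35 → $922,700; Tam 768,912.79 → $768,925.

Vance: $461,350; Becker: $125,600; Quinlan: $999,575; Dube: $153,775; Sato: $922,700; Tam: $768,925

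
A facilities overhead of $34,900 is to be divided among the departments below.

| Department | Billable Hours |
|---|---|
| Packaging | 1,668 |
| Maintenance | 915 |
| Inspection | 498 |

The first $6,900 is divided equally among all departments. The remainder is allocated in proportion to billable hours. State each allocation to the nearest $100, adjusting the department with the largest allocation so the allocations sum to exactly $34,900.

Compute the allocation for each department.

First tranche $6,900 split equally: $2,300 each.
Remainder $28,000 by billable hours (total 3,081): Packaging 15,158.71 → $15,200; Maintenance 8,315.48 → $8,300; Inspection 4,525.80 → $4,500.
Totals: Packaging $2,300 + $15,200 = $17,500; Maintenance $2,300 + $8,300 = $10,600; Inspection $2,300 + $4,500 = $6,800.

Packaging: $17,500 | Maintenance: $10,600 | Inspection: $6,800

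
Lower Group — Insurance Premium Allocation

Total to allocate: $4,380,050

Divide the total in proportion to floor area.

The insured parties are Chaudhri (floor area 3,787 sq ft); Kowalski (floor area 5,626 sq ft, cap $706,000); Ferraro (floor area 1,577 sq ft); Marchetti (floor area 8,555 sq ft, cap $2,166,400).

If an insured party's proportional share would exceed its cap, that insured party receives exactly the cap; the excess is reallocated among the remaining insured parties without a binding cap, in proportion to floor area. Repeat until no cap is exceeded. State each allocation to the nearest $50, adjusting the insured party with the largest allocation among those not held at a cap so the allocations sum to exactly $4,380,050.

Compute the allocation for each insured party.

Combined floor area = 19,545.
Proportional shares (ignoring caps): Chaudhri 848,669.70; Kowalski 1,260,791.06; Ferraro 353,406.95; Marchetti 1,917,182.28.
Capped: Kowalski ($706,000); residual $3,674,050 reallocated over remaining floor area 13,919.
Capped: Marchetti ($2,166,400); residual $1,507,650 reallocated over remaining floor area 5,364.
Redistributed shares: Chaudhri 1,064,405.40 → $1,064,400; Ferraro 443,244.60 → $443,250.

Chaudhri: $1,064,400 | Kowalski: $706,000 | Ferraro: $443,250 | Marchetti: $2,166,400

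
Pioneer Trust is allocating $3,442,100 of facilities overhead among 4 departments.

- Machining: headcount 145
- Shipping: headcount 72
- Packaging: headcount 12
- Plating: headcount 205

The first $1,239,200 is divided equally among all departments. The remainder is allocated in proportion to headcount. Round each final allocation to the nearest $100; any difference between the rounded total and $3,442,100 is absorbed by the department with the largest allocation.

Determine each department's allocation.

First tranche $1,239,200 split equally: $309,800 each.
Remainder $2,202,900 by headcount (total 434): Machining 735,991.94 → $736,000; Shipping 365,458.06 → $365,500; Packaging 60,909.68 → $60,900; Plating 1,040,540.32 → $1,040,500.
Totals: Machining $309,800 + $736,000 = $1,045,800; Shipping $309,800 + $365,500 = $675,300; Packaging $309,800 + $60,900 = $370,700; Plating $309,800 + $1,040,500 = $1,350,300.

Machining: $1,045,800; Shipping: $675,300; Packaging: $370,700; Plating: $1,350,300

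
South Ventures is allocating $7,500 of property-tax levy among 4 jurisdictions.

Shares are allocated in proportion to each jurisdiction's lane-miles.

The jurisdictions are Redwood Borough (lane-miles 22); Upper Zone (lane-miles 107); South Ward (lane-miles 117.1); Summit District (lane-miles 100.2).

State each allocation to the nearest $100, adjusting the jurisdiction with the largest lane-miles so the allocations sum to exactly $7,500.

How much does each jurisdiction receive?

Combined lane-miles = 22 + 107 + 117.1 + 100.2 = 346.3.
Pro-rata amounts: Redwood Borough 476.47; Upper Zone 2,317.35; South Ward 2,536.10; Summit District 2,170.08.
Rounded to nearest $100: Redwood Borough $500; Upper Zone $2,300; South Ward $2,500; Summit District $2,200. Sum = $7,500.
Sum already equals the total — no adjustment.

Redwood Borough: $500 · Upper Zone: $2,300 · South Ward: $2,500 · Summit District: $2,200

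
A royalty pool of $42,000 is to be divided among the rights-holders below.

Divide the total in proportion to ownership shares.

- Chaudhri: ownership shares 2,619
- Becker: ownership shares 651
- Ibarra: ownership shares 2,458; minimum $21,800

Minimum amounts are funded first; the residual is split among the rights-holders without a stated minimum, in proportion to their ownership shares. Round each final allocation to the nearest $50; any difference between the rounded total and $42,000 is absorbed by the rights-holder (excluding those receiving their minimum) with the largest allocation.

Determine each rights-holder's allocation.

Chaudhri: $16,200 · Becker: $4,000 · Ibarra: $21,800

Guaranteed amounts: Ibarra $21,800. Remaining pool $20,200.
Remaining pool split over remaining ownership shares 3,270: Chaudhri 16,178.53 → $16,200; Becker 4,021.47 → $4,000.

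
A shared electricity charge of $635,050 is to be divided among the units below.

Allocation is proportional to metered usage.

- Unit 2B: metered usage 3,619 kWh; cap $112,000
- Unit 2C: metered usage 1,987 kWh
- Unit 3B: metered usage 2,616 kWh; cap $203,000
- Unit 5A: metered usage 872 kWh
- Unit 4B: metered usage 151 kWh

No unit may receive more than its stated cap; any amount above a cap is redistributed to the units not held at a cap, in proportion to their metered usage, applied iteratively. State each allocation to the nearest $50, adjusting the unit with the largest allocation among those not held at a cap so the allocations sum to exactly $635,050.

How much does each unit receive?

Unit 2B: $112,000 | Unit 2C: $211,300 | Unit 3B: $203,000 | Unit 5A: $92,700 | Unit 4B: $16,050

Combined metered usage = 9,245.
Proportional shares (ignoring caps): Unit 2B 248,593.40; Unit 2C 136,489.38; Unit 3B 179,696.14; Unit 5A 59,898.71; Unit 4B 10,372.37.
Held at cap: Unit 2B ($112,000); balance $523,050 reallocated over remaining metered usage 5,626.
Held at cap: Unit 3B ($203,000); balance $320,050 reallocated over remaining metered usage 3,010.
Redistributed shares: Unit 2C 211,275.53 → $211,300; Unit 5A 92,718.80 → $92,700; Unit 4B 16,055.66 → $16,050.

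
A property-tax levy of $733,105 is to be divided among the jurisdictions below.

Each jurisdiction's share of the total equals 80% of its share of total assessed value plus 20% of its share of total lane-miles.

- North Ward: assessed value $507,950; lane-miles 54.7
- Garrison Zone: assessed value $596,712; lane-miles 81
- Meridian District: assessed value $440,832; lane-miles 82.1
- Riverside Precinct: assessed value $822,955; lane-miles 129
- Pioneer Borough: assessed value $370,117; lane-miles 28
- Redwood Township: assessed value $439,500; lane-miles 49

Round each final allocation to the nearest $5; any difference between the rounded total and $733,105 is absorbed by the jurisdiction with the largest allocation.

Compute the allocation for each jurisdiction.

Assessed value total 3,178,066; lane-miles total 423.8.
Blended shares (80% assessed value + 20% lane-miles): North Ward 0.1537; Garrison Zone 0.1884; Meridian District 0.1497; Riverside Precinct 0.2680; Pioneer Borough 0.1064; Redwood Township 0.1338.
Proportional shares: North Ward 112,662.10; Garrison Zone 138,141.29; Meridian District 109,755.58; Riverside Precinct 196,498.87; Pioneer Borough 77,988.91; Redwood Township 98,058.25.
Rounded to nearest $5: North Ward $112,660; Garrison Zone $138,140; Meridian District $109,755; Riverside Precinct $196,500; Pioneer Borough $77,990; Redwood Township $98,060. Sum = $733,105.
Sum already equals the total — no adjustment.

North Ward: $112,660 | Garrison Zone: $138,140 | Meridian District: $109,755 | Riverside Precinct: $196,500 | Pioneer Borough: $77,990 | Redwood Township: $98,060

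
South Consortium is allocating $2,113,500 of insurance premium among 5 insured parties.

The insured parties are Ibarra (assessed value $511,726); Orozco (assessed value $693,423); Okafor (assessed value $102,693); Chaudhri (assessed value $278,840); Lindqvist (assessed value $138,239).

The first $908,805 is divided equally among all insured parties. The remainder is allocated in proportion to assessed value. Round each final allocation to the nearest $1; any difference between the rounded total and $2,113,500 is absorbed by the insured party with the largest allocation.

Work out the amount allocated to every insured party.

$908,805 shared equally gives $181,761 per insured party.
Remainder $1,204,695 by assessed value (total 1,724,921): Ibarra 357,392.46 → $357,392; Orozco 484,290.71 → $484,291; Okafor 71,721.40 → $71,721; Chaudhri 194,743.501 → $194,744; Lindqvist 96,546.93 → $96,547.
Totals: Ibarra $181,761 + $357,392 = $539,153; Orozco $181,761 + $484,291 = $666,052; Okafor $181,761 + $71,721 = $253,482; Chaudhri $181,761 + $194,744 = $376,505; Lindqvist $181,761 + $96,547 = $278,308.

Ibarra: $539,153 | Orozco: $666,052 | Okafor: $253,482 | Chaudhri: $376,505 | Lindqvist: $278,308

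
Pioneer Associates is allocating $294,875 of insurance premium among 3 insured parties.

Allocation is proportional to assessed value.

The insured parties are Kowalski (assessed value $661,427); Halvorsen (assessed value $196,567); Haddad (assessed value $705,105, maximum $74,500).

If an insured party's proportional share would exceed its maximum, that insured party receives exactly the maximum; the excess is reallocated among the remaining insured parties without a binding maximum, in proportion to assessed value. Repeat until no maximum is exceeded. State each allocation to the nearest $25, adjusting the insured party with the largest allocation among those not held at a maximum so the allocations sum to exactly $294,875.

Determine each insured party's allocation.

Combined assessed value = 1,563,099.
Pro-rata shares before constraints: Kowalski 124,776.67; Halvorsen 37,081.91; Haddad 133,016.42.
Held at cap: Haddad ($74,500); remaining pool $220,375 reallocated over remaining assessed value 857,994.
Remaining shares: Kowalski 169,886.94 → $169,875; Halvorsen 50,488.06 → $50,500.

Kowalski: $169,875 | Halvorsen: $50,500 | Haddad: $74,500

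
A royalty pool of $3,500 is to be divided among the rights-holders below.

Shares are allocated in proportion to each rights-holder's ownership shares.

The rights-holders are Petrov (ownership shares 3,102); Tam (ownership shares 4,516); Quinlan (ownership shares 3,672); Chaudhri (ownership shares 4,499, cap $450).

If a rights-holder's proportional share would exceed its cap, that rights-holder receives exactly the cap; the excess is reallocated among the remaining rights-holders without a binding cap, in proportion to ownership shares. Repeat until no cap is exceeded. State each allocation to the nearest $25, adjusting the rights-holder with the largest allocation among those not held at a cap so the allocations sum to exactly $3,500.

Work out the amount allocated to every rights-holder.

Total ownership shares = 15,789.
Unconstrained shares: Petrov 687.63; Tam 1,001.08; Quinlan 813.98; Chaudhri 997.31.
Capped: Chaudhri ($450); residual $3,050 reallocated over remaining ownership shares 11,290.
Shares after redistribution: Petrov 838.01 → $850; Tam 1,220.00 → $1,225; Quinlan 991.99 → $1,000.
Rounding difference −$25 applied to Tam → $1,200.

Petrov: $850; Tam: $1,200; Quinlan: $1,000; Chaudhri: $450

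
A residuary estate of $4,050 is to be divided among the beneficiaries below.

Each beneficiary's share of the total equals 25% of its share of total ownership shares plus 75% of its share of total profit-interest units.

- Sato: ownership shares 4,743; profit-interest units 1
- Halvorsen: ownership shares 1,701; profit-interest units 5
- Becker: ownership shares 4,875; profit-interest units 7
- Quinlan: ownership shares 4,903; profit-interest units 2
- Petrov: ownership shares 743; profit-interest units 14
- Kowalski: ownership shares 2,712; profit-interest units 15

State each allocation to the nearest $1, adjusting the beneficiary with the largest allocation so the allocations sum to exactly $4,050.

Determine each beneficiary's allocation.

Totals — ownership shares 19,677, profit-interest units 44.
Composite weights (25% ownership shares + 75% profit-interest units): Sato 0.0773; Halvorsen 0.1068; Becker 0.1813; Quinlan 0.0964; Petrov 0.2481; Kowalski 0.2901.
Unrounded shares: Sato 313.09; Halvorsen 432.70; Becker 734.09; Quinlan 390.36; Petrov 1,004.71; Kowalski 1,175.06.
Rounded to nearest $1: Sato $313; Halvorsen $433; Becker $734; Quinlan $390; Petrov $1,005; Kowalski $1,175. Sum = $4,050.
No rounding difference to absorb.

Sato: $313 · Halvorsen: $433 · Becker: $734 · Quinlan: $390 · Petrov: $1,005 · Kowalski: $1,175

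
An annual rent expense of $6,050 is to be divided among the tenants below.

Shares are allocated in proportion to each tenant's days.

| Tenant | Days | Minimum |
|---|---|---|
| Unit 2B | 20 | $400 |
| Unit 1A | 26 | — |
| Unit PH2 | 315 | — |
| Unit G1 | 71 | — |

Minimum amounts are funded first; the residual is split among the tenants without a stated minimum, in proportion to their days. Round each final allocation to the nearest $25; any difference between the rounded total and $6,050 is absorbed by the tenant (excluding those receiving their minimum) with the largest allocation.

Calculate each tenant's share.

Unit 2B: $400 | Unit 1A: $350 | Unit PH2: $4,325 | Unit G1: $975

Guaranteed amounts: Unit 2B $400. Balance $5,650.
Balance split over remaining days 412: Unit 1A 356.55 → $350; Unit PH2 4,319.78 → $4,325; Unit G1 973.67 → $975.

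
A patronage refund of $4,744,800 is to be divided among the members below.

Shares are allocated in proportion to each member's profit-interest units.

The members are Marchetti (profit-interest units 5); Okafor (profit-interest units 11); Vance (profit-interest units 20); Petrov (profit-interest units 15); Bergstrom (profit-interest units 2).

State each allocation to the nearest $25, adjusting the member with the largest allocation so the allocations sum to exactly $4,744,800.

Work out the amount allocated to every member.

Profit-interest units total: 53.
Pro-rata amounts: Marchetti 5/53 × $4,744,800 = 447,622.64; Okafor 11/53 × $4,744,800 = 984,769.81; Vance 20/53 × $4,744,800 = 1,790,490.57; Petrov 15/53 × $4,744,800 = 1,342,867.92; Bergstrom 2/53 × $4,744,800 = 179,049.06.
At nearest $25: Marchetti $447,625; Okafor $984,775; Vance $1,790,500; Petrov $1,342,875; Bergstrom $179,050. Sum = $4,744,825.
Difference $4,744,800 − $4,744,825 = −$25 applied to largest allocation (Vance): Vance becomes $1,790,475.

Marchetti: $447,625 | Okafor: $984,775 | Vance: $1,790,475 | Petrov: $1,342,875 | Bergstrom: $179,050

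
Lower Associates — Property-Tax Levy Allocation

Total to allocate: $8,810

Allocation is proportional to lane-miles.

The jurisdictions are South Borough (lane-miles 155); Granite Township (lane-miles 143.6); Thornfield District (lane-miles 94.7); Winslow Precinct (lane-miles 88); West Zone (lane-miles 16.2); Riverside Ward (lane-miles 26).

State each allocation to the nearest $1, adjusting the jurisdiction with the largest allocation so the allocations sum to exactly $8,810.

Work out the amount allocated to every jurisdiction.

South Borough: $2,607; Granite Township: $2,417; Thornfield District: $1,594; Winslow Precinct: $1,481; West Zone: $273; Riverside Ward: $438

Lane-miles total: 523.5.
Raw shares: South Borough 155/523.5 × $8,810 = 2,608.5005; Granite Township 143.6/523.5 × $8,810 = 2,416.65; Thornfield District 94.7/523.5 × $8,810 = 1,593.71; Winslow Precinct 88/523.5 × $8,810 = 1,480.96; West Zone 16.2/523.5 × $8,810 = 272.63; Riverside Ward 26/523.5 × $8,810 = 437.55.
Rounded to nearest $1: South Borough $2,609; Granite Township $2,417; Thornfield District $1,594; Winslow Precinct $1,481; West Zone $273; Riverside Ward $438. Sum = $8,812.
Difference $8,810 − $8,812 = −$2 applied to largest allocation (South Borough): South Borough becomes $2,607.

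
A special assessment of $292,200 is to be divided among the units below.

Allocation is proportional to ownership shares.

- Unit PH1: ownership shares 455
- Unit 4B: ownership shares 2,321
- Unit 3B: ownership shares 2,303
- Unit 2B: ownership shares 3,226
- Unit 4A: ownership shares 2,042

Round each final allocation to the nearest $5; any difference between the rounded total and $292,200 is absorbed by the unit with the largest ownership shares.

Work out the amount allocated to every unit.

Ownership shares total: 10,347.
Unrounded shares: Unit PH1 455/10,347 × $292,200 = 12,849.23; Unit 4B 2,321/10,347 × $292,200 = 65,545.20; Unit 3B 2,303/10,347 × $292,200 = 65,036.88; Unit 2B 3,226/10,347 × $292,200 = 91,102.46; Unit 4A 2,042/10,347 × $292,200 = 57,666.22.
After rounding ($5): Unit PH1 $12,850; Unit 4B $65,545; Unit 3B $65,035; Unit 2B $91,100; Unit 4A $57,665. Sum = $292,195.
Difference $292,200 − $292,195 = +$5 applied to largest ownership shares (Unit 2B): Unit 2B becomes $91,105.

Unit PH1: $12,850 · Unit 4B: $65,545 · Unit 3B: $65,035 · Unit 2B: $91,105 · Unit 4A: $57,665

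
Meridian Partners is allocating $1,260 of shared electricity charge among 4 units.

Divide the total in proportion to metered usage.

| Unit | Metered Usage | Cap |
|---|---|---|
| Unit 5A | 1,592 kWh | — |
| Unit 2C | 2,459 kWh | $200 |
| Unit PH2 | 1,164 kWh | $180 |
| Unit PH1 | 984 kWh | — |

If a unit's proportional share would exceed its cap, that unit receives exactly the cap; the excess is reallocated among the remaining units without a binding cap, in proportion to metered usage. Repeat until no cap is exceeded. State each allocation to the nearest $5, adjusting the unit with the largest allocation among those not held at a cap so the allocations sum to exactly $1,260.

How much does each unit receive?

Unit 5A: $545 · Unit 2C: $200 · Unit PH2: $180 · Unit PH1: $335

Metered usage total: 6,199.
Proportional shares (ignoring caps): Unit 5A 323.59; Unit 2C 499.81; Unit PH2 236.59; Unit PH1 200.01.
Held at cap: Unit 2C ($200), Unit PH2 ($180); residual $880 reallocated over remaining metered usage 2,576.
Shares after redistribution: Unit 5A 543.85 → $545; Unit PH1 336.15 → $335.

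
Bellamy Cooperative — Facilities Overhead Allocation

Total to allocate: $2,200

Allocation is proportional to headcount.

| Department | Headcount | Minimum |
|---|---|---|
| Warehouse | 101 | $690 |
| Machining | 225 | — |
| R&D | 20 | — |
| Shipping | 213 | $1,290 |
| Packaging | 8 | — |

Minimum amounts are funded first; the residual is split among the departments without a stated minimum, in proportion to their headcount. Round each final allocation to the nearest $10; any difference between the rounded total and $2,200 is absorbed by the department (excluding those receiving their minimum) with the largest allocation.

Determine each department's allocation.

Warehouse: $690; Machining: $190; R&D: $20; Shipping: $1,290; Packaging: $10

Guaranteed amounts: Warehouse $690; Shipping $1,290. Residual $220.
Residual split over remaining headcount 253: Machining 195.65 → $200; R&D 17.39 → $20; Packaging 6.96 → $10.
Rounding difference −$10 applied to Machining → $190.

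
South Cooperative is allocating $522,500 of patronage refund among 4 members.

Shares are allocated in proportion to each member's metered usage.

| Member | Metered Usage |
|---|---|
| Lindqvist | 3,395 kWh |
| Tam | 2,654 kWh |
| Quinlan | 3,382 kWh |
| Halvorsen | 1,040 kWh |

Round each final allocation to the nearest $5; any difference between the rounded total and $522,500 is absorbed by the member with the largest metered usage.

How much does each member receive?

Sum of metered usage: 3,395 + 2,654 + 3,382 + 1,040 = 10,471.
Pro-rata amounts: Lindqvist 169,409.56; Tam 132,433.86; Quinlan 168,760.86; Halvorsen 51,895.71.
Rounded to nearest $5: Lindqvist $169,410; Tam $132,435; Quinlan $168,760; Halvorsen $51,895. Sum = $522,500.
Sum already equals the total — no adjustment.

Lindqvist: $169,410 · Tam: $132,435 · Quinlan: $168,760 · Halvorsen: $51,895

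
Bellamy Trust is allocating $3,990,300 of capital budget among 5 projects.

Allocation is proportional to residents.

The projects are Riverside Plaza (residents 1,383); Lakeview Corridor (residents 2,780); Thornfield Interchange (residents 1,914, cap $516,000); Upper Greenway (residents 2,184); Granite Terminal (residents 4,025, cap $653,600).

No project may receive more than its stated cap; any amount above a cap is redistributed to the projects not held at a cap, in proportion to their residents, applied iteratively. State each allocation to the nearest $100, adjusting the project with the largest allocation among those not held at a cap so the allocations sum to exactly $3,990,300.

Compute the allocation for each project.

Riverside Plaza: $614,600 | Lakeview Corridor: $1,235,500 | Thornfield Interchange: $516,000 | Upper Greenway: $970,600 | Granite Terminal: $653,600

Combined residents = 12,286.
Pro-rata shares before constraints: Riverside Plaza 449,176.70; Lakeview Corridor 902,900.37; Thornfield Interchange 621,637.16; Upper Greenway 709,328.93; Granite Terminal 1,307,256.84.
Held at cap: Thornfield Interchange ($516,000), Granite Terminal ($653,600); balance $2,820,700 reallocated over remaining residents 6,347.
Remaining shares: Riverside Plaza 614,625.51 → $614,600; Lakeview Corridor 1,235,472.82 → $1,235,500; Upper Greenway 970,601.67 → $970,600.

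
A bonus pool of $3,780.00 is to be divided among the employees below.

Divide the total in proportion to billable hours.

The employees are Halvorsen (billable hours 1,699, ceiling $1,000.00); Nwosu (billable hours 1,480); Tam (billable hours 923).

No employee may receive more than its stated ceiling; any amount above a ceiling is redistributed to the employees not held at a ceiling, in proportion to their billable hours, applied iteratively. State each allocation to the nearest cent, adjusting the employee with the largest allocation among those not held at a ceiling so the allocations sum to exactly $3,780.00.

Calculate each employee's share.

Halvorsen: $1,000.00 · Nwosu: $1,712.19 · Tam: $1,067.81

Billable hours total: 4,102.
Pro-rata shares before constraints: Halvorsen 1,565.6314; Nwosu 1,363.8225; Tam 850.5461.
Cap binds for Halvorsen ($1,000.00); remaining pool $2,780.00 reallocated over remaining billable hours 2,403.
Remaining shares: Nwosu 1,712.1931 → $1,712.19; Tam 1,067.8069 → $1,067.81.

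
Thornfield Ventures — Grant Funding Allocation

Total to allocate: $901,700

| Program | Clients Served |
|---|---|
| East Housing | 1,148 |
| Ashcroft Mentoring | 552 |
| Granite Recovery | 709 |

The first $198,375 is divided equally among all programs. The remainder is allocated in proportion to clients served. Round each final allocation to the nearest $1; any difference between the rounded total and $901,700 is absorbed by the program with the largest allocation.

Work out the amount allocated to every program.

East Housing: $401,292 | Ashcroft Mentoring: $227,285 | Granite Recovery: $273,123

First tranche $198,375 split equally: $66,125 each.
Remainder $703,325 by clients served (total 2,409): East Housing 335,166.92 → $335,167; Ashcroft Mentoring 161,160.40 → $161,160; Granite Recovery 206,997.69 → $206,998.
Totals: East Housing $66,125 + $335,167 = $401,292; Ashcroft Mentoring $66,125 + $161,160 = $227,285; Granite Recovery $66,125 + $206,998 = $273,123.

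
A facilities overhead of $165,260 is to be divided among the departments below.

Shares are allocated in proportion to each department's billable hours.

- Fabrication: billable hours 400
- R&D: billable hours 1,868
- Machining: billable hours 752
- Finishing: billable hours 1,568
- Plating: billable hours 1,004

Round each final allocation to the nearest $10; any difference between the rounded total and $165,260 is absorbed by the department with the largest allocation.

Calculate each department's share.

Total billable hours = 5,592.
Pro-rata amounts: Fabrication 400/5,592 × $165,260 = 11,821.17; R&D 1,868/5,592 × $165,260 = 55,204.88; Machining 752/5,592 × $165,260 = 22,223.81; Finishing 1,568/5,592 × $165,260 = 46,339.00; Plating 1,004/5,592 × $165,260 = 29,671.14.
At nearest $10: Fabrication $11,820; R&D $55,200; Machining $22,220; Finishing $46,340; Plating $29,670. Sum = $165,250.
Difference $165,260 − $165,250 = +$10 applied to largest allocation (R&D): R&D becomes $55,210.

Fabrication: $11,820 | R&D: $55,210 | Machining: $22,220 | Finishing: $46,340 | Plating: $29,670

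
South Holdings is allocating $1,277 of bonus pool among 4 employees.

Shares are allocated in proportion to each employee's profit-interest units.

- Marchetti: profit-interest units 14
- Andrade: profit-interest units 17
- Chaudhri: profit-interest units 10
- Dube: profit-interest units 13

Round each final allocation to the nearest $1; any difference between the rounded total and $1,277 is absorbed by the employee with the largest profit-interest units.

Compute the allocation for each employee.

Marchetti: $331; Andrade: $403; Chaudhri: $236; Dube: $307

Combined profit-interest units = 54.
Raw shares: Marchetti 14/54 × $1,277 = 331.07; Andrade 17/54 × $1,277 = 402.02; Chaudhri 10/54 × $1,277 = 236.48; Dube 13/54 × $1,277 = 307.43.
Rounded to nearest $1: Marchetti $331; Andrade $402; Chaudhri $236; Dube $307. Sum = $1,276.
Difference $1,277 − $1,276 = +$1 applied to largest profit-interest units (Andrade): Andrade becomes $403.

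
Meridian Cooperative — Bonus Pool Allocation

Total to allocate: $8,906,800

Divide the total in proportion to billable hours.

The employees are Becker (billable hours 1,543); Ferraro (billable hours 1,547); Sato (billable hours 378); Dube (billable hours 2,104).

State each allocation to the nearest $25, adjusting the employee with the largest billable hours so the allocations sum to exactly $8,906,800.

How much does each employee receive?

Becker: $2,466,475 | Ferraro: $2,472,875 | Sato: $604,225 | Dube: $3,363,225

Sum of billable hours: 1,543 + 1,547 + 378 + 2,104 = 5,572.
Proportional shares: Becker 2,466,473.87; Ferraro 2,472,867.84; Sato 604,230.15; Dube 3,363,228.14.
Rounded to nearest $25: Becker $2,466,475; Ferraro $2,472,875; Sato $604,225; Dube $3,363,225. Sum = $8,906,800.
Rounded total matches; no reconciliation needed.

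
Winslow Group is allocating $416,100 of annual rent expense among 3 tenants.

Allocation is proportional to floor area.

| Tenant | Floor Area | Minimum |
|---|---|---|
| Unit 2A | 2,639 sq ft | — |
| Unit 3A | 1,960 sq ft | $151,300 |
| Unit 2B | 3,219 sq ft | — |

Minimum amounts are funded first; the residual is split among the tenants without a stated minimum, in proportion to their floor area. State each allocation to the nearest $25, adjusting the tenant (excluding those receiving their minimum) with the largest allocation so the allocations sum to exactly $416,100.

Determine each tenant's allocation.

Unit 2A: $119,300 · Unit 3A: $151,300 · Unit 2B: $145,500

Minimums first: Unit 3A $151,300. Remaining pool $264,800.
Remaining pool split over remaining floor area 5,858: Unit 2A 119,291.09 → $119,300; Unit 2B 145,508.91 → $145,500.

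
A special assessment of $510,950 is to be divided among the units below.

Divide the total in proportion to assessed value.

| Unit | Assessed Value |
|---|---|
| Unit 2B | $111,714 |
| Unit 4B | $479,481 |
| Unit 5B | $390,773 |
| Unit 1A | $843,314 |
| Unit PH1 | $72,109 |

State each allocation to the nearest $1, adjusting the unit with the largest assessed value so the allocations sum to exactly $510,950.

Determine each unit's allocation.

Unit 2B: $30,084; Unit 4B: $129,120; Unit 5B: $105,232; Unit 1A: $227,096; Unit PH1: $19,418

Total assessed value = 1,897,391.
Raw shares: Unit 2B 111,714/1,897,391 × $510,950 = 30,083.56; Unit 4B 479,481/1,897,391 × $510,950 = 129,119.84; Unit 5B 390,773/1,897,391 × $510,950 = 105,231.59; Unit 1A 843,314/1,897,391 × $510,950 = 227,096.73; Unit PH1 72,109/1,897,391 × $510,950 = 19,418.29.
After rounding ($1): Unit 2B $30,084; Unit 4B $129,120; Unit 5B $105,232; Unit 1A $227,097; Unit PH1 $19,418. Sum = $510,951.
Difference $510,950 − $510,951 = −$1 applied to largest assessed value (Unit 1A): Unit 1A becomes $227,096.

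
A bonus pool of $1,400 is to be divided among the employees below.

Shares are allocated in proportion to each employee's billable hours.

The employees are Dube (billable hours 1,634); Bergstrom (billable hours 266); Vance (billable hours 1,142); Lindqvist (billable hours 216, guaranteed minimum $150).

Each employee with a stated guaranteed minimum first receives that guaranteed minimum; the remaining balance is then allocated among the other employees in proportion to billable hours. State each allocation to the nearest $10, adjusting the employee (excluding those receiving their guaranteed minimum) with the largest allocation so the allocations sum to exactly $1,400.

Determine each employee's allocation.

Dube: $670; Bergstrom: $110; Vance: $470; Lindqvist: $150

Fund the minimums — Lindqvist $150. Residual $1,250.
Residual split over remaining billable hours 3,042: Dube 671.43 → $670; Bergstrom 109.30 → $110; Vance 469.26 → $470.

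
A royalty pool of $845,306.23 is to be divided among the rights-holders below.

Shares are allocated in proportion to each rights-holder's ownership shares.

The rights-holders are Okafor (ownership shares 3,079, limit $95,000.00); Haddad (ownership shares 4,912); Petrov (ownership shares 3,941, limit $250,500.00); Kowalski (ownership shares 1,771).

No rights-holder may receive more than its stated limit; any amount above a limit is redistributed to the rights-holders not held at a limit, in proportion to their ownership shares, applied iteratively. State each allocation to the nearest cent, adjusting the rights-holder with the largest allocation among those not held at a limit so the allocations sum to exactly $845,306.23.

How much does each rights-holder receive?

Okafor: $95,000.00 | Haddad: $367,357.21 | Petrov: $250,500.00 | Kowalski: $132,449.02

Combined ownership shares = 13,703.
Unconstrained shares: Okafor 189,936.3557; Haddad 303,009.8666; Petrov 243,111.1328; Kowalski 109,248.8749.
Held at cap: Okafor ($95,000.00); balance $750,306.23 reallocated over remaining ownership shares 10,624.
Held at cap: Petrov ($250,500.00); balance $499,806.23 reallocated over remaining ownership shares 6,683.
Redistributed shares: Haddad 367,357.2051 → $367,357.21; Kowalski 132,449.0249 → $132,449.02.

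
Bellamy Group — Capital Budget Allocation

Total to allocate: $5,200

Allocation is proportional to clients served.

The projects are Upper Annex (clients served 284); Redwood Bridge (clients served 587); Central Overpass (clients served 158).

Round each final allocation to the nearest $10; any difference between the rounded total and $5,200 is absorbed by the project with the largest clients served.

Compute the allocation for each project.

Clients served total: 1,029.
Pro-rata amounts: Upper Annex 284/1,029 × $5,200 = 1,435.18; Redwood Bridge 587/1,029 × $5,200 = 2,966.38; Central Overpass 158/1,029 × $5,200 = 798.45.
After rounding ($10): Upper Annex $1,440; Redwood Bridge $2,970; Central Overpass $800. Sum = $5,210.
Difference $5,200 − $5,210 = −$10 applied to largest clients served (Redwood Bridge): Redwood Bridge becomes $2,960.

Upper Annex: $1,440 | Redwood Bridge: $2,960 | Central Overpass: $800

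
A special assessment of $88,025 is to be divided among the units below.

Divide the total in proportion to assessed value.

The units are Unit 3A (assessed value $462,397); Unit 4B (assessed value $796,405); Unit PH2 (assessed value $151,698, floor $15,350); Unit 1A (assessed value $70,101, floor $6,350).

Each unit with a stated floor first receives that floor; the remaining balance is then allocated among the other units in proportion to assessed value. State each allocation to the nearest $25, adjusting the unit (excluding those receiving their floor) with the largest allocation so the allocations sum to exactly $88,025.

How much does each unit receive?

Guaranteed amounts: Unit PH2 $15,350; Unit 1A $6,350. Balance $66,325.
Balance split over remaining assessed value 1,258,802: Unit 3A 24,363.23 → $24,375; Unit 4B 41,961.77 → $41,950.

Unit 3A: $24,375 · Unit 4B: $41,950 · Unit PH2: $15,350 · Unit 1A: $6,350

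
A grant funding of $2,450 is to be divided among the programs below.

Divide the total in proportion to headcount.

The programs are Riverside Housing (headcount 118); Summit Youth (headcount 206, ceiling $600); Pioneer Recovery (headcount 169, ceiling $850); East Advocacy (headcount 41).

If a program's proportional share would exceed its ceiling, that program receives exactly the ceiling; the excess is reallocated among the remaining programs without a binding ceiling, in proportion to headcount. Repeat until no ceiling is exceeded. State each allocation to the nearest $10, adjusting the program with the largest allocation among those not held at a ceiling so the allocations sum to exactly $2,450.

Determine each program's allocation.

Riverside Housing: $740; Summit Youth: $600; Pioneer Recovery: $850; East Advocacy: $260

Combined headcount = 534.
Proportional shares (ignoring caps): Riverside Housing 541.39; Summit Youth 945.13; Pioneer Recovery 775.37; East Advocacy 188.11.
Cap binds for Summit Youth ($600); remaining pool $1,850 reallocated over remaining headcount 328.
Cap binds for Pioneer Recovery ($850); remaining pool $1,000 reallocated over remaining headcount 159.
Redistributed shares: Riverside Housing 742.14 → $740; East Advocacy 257.86 → $260.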